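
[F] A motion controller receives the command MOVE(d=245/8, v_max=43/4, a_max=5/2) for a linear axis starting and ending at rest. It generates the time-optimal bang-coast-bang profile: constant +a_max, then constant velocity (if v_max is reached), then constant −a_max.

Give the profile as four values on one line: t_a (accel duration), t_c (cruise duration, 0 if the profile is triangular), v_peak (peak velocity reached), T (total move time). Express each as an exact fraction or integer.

t_a=7/2 t_c=0 v_peak=35/4 T=7

(v_max)²/a_max = (43/4)²/(5/2) = 1849/40
245/8 < 1849/40 → triangular
v_peak = √(245/8·5/2) = √(1225/16) = 35/4
t_a = (35/4)/(5/2) = 7/2; t_c = 0
T = 2·7/2 = 7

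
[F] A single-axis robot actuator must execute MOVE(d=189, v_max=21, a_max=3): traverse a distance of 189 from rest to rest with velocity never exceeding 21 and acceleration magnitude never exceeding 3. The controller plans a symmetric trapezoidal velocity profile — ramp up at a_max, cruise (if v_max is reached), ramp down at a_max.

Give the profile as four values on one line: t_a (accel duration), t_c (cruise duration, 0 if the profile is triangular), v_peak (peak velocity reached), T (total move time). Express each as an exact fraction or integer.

t_a=7 t_c=2 v_peak=21 T=16

(v_max)²/a_max = 21²/3 = 147
189 ≥ 147 ⇒ cruise phase
t_a = 21/3 = 7; v_peak = 21
d_cruise = 189 − 147 = 42; t_c = 42/21 = 2
T = 2·7 + 2 = 16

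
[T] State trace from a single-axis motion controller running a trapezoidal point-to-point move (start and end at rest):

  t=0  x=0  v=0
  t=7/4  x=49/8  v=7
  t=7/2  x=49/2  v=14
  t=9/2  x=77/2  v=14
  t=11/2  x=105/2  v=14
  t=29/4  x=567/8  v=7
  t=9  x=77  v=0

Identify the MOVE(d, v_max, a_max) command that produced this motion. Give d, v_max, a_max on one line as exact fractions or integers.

d=77 v_max=14 a_max=4

final state: t=9, x=77, v=0 → d = 77
a_max = (7−0)/(7/4−0) = 4
max v = 14 over t∈[7/2,11/2] → v_max = 14
check: 14·(7/2+2) = 77 ✓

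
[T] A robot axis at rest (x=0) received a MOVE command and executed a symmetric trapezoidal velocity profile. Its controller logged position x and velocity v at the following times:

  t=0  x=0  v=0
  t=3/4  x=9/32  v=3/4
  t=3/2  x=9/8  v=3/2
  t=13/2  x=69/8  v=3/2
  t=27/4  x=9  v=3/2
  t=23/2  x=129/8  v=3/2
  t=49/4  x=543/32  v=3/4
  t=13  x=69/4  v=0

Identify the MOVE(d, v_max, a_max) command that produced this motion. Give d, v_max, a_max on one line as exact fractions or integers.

final state: t=13, x=69/4, v=0 → d = 69/4
a_max = (3/4−0)/(3/4−0) = 1
max v = 3/2 over t∈[3/2,23/2] → v_max = 3/2
check: 3/2·(3/2+10) = 69/4 ✓

d=69/4 v_max=3/2 a_max=1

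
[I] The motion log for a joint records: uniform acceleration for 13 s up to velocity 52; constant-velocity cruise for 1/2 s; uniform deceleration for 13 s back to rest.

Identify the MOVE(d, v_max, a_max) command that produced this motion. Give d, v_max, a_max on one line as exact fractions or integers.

d=702 v_max=52 a_max=4

a_max = 52/13 = 4
d_a = ½·52·13 = 338; d_c = 52·1/2 = 26
d = 2·338 + 26 = 702
t_c = 1/2 > 0 → v_max = v_peak = 52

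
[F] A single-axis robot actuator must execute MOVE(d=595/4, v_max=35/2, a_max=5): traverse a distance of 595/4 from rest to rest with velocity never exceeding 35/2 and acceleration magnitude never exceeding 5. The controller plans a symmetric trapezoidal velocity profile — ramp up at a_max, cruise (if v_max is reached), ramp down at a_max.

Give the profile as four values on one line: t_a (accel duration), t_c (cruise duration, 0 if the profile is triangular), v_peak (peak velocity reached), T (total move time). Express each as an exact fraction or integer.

t_a=7/2 t_c=5 v_peak=35/2 T=12

(v_max)²/a_max = (35/2)²/5 = 245/4
595/4 ≥ 245/4 → trapezoidal
t_a = (35/2)/5 = 7/2; v_peak = 35/2
d_cruise = 595/4 − 245/4 = 175/2; t_c = (175/2)/(35/2) = 5
T = 2·7/2 + 5 = 12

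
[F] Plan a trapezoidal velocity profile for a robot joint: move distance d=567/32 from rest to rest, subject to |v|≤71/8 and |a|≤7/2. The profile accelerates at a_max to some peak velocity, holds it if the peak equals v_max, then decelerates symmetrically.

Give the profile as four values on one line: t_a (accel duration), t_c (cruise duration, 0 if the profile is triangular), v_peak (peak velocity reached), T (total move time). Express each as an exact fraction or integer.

v_max²/a_max = (71/8)²/(7/2) = 5041/224
567/32 < 5041/224 so t_c = 0
v_peak = √(567/32·7/2) = √(3969/64) = 63/8
t_a = (63/8)/(7/2) = 9/4; t_c = 0
T = 2·9/4 = 9/2

t_a=9/4 t_c=0 v_peak=63/8 T=9/2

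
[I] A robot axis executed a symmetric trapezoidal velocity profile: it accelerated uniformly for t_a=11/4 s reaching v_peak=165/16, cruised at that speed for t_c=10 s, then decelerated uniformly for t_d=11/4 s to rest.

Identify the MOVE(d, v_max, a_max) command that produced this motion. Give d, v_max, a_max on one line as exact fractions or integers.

a_max = (165/16)/(11/4) = 15/4
d_a = ½·165/16·11/4 = 1815/128; d_c = 165/16·10 = 825/8
d = 2·1815/128 + 825/8 = 8415/64
t_c = 10 > 0 so v_max = 165/16

d=8415/64 v_max=165/16 a_max=15/4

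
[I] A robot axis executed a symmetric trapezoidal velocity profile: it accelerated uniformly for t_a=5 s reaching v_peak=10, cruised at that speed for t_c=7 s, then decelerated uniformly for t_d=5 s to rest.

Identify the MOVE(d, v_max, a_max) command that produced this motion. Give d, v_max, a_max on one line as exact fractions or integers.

d=120 v_max=10 a_max=2

a_max = 10/5 = 2
d_a = ½·10·5 = 25; d_c = 10·7 = 70
d = 2·25 + 70 = 120
t_c = 7 > 0 ⇒ limit active, v_max = 10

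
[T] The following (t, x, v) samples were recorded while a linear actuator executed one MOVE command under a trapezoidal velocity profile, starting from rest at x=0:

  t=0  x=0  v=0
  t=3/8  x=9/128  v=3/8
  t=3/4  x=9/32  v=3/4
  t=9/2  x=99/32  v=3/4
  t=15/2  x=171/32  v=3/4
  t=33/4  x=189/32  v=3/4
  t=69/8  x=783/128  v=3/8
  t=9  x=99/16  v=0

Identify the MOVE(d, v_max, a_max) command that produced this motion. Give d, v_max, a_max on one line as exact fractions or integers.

d=99/16 v_max=3/4 a_max=1

final state: t=9, x=99/16, v=0 → d = 99/16
a_max = (3/8−0)/(3/8−0) = 1
max v = 3/4 over t∈[3/4,33/4] → v_max = 3/4
check: 3/4·(3/4+15/2) = 99/16 ✓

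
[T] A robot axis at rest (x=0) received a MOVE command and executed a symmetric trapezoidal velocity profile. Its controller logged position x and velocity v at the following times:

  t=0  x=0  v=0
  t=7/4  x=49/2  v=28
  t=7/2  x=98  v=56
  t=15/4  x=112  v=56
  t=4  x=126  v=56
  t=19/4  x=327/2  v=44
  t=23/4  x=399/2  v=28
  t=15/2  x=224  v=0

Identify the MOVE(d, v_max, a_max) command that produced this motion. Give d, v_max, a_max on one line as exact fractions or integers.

d=224 v_max=56 a_max=16

final state: t=15/2, x=224, v=0 → d = 224
a_max = (28−0)/(7/4−0) = 16
max v = 56 over t∈[7/2,4] → v_max = 56
check: 56·(7/2+1/2) = 224 ✓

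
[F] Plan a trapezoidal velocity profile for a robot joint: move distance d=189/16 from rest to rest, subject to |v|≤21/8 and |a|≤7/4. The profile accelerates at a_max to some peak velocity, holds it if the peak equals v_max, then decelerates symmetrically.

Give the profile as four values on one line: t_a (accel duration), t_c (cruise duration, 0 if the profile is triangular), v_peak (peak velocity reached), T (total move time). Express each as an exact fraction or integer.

vₘ²/aₘ = (21/8)²/(7/4) = 63/16
189/16 ≥ 63/16 → trapezoidal
t_a = (21/8)/(7/4) = 3/2; v_peak = 21/8
d_cruise = 189/16 − 63/16 = 63/8; t_c = (63/8)/(21/8) = 3
T = 2·3/2 + 3 = 6

t_a=3/2 t_c=3 v_peak=21/8 T=6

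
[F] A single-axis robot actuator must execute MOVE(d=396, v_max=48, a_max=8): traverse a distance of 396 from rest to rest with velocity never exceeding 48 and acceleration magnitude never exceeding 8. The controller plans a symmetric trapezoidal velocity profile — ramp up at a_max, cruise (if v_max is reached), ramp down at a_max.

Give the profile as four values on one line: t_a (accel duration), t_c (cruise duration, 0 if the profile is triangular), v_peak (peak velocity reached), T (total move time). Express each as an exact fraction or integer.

t_a=6 t_c=9/4 v_peak=48 T=57/4

vₘ²/aₘ = 48²/8 = 288
396 ≥ 288 → trapezoidal
t_a = 48/8 = 6; v_peak = 48
d_cruise = 396 − 288 = 108; t_c = 108/48 = 9/4
T = 2·6 + 9/4 = 57/4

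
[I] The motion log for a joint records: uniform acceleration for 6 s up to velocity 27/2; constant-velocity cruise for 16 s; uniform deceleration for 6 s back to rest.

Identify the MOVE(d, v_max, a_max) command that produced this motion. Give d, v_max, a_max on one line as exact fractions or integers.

d=297 v_max=27/2 a_max=9/4

a_max = (27/2)/6 = 9/4
d_a = ½·27/2·6 = 81/2; d_c = 27/2·16 = 216
d = 2·81/2 + 216 = 297
t_c = 16 > 0 so v_max = 27/2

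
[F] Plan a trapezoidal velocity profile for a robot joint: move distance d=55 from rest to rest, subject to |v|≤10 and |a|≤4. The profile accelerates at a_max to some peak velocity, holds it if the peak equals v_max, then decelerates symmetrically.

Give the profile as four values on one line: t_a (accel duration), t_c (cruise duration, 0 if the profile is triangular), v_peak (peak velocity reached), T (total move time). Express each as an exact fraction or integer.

t_a=5/2 t_c=3 v_peak=10 T=8

vₘ²/aₘ = 10²/4 = 25
55 ≥ 25 so v_max reached
t_a = 10/4 = 5/2; v_peak = 10
d_cruise = 55 − 25 = 30; t_c = 30/10 = 3
T = 2·5/2 + 3 = 8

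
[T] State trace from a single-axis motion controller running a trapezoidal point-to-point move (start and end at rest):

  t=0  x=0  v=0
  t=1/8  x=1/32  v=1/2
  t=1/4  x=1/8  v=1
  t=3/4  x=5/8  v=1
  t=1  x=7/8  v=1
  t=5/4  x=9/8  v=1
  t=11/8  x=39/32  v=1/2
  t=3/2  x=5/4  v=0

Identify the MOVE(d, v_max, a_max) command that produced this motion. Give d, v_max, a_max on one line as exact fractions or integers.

d=5/4 v_max=1 a_max=4

final state: t=3/2, x=5/4, v=0 → d = 5/4
a_max = (1/2−0)/(1/8−0) = 4
max v = 1 over t∈[1/4,5/4] → v_max = 1
check: 1·(1/4+1) = 5/4 ✓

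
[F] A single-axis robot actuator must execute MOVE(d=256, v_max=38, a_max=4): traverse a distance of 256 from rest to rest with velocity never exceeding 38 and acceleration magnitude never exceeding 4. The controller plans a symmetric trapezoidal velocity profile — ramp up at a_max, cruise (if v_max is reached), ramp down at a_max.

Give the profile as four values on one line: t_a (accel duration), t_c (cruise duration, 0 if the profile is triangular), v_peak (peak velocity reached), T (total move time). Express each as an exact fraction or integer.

v_max²/a_max = 38²/4 = 361
256 < 361 → triangular
v_peak = √(256·4) = √1024 = 32
t_a = 32/4 = 8; t_c = 0
T = 2·8 = 16

t_a=8 t_c=0 v_peak=32 T=16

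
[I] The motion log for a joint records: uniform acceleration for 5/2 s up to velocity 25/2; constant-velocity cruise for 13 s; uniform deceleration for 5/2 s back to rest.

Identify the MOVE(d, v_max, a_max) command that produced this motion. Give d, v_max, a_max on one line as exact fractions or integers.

d=775/4 v_max=25/2 a_max=5

a_max = (25/2)/(5/2) = 5
d_a = ½·25/2·5/2 = 125/8; d_c = 25/2·13 = 325/2
d = 2·125/8 + 325/2 = 775/4
t_c = 13 > 0 so v_max = 25/2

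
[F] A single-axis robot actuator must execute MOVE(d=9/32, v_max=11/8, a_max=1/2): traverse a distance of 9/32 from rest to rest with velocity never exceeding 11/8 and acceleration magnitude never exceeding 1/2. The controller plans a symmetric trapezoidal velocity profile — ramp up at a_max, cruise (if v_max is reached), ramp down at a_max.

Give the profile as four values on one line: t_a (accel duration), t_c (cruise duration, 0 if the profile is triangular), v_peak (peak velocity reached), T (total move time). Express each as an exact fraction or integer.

t_a=3/4 t_c=0 v_peak=3/8 T=3/2

vₘ²/aₘ = (11/8)²/(1/2) = 121/32
9/32 < 121/32 ⇒ no cruise
v_peak = √(9/32·1/2) = √(9/64) = 3/8
t_a = (3/8)/(1/2) = 3/4; t_c = 0
T = 2·3/4 = 3/2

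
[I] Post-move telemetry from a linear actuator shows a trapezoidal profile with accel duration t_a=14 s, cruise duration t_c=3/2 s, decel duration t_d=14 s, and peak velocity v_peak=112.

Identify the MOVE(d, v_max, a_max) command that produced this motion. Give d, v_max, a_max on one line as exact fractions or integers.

d=1736 v_max=112 a_max=8

a_max = 112/14 = 8
d_a = ½·112·14 = 784; d_c = 112·3/2 = 168
d = 2·784 + 168 = 1736
t_c = 3/2 > 0 → v_max = v_peak = 112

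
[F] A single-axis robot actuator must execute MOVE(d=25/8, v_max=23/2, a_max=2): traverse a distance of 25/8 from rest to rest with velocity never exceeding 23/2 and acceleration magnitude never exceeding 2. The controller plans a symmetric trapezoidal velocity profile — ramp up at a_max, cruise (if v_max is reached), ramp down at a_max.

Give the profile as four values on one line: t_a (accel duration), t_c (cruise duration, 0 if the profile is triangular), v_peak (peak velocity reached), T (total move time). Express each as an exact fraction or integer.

t_a=5/4 t_c=0 v_peak=5/2 T=5/2

v_max²/a_max = (23/2)²/2 = 529/8
25/8 < 529/8 ⇒ no cruise
v_peak = √(25/8·2) = √(25/4) = 5/2
t_a = (5/2)/2 = 5/4; t_c = 0
T = 2·5/4 = 5/2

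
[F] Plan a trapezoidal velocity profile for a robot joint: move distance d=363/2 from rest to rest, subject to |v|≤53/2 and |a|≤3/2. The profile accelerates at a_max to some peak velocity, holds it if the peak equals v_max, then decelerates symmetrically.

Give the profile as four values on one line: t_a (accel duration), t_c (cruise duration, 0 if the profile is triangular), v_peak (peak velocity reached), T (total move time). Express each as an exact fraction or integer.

t_a=11 t_c=0 v_peak=33/2 T=22

(v_max)²/a_max = (53/2)²/(3/2) = 2809/6
363/2 < 2809/6 → triangular
v_peak = √(363/2·3/2) = √(1089/4) = 33/2
t_a = (33/2)/(3/2) = 11; t_c = 0
T = 2·11 = 22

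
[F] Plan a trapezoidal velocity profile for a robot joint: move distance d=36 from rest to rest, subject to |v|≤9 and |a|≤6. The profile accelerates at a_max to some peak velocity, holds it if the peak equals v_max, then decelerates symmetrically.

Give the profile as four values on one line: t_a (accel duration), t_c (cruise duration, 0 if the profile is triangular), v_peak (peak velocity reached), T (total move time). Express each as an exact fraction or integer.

t_a=3/2 t_c=5/2 v_peak=9 T=11/2

vₘ²/aₘ = 9²/6 = 27/2
36 ≥ 27/2 → trapezoidal
t_a = 9/6 = 3/2; v_peak = 9
d_cruise = 36 − 27/2 = 45/2; t_c = (45/2)/9 = 5/2
T = 2·3/2 + 5/2 = 11/2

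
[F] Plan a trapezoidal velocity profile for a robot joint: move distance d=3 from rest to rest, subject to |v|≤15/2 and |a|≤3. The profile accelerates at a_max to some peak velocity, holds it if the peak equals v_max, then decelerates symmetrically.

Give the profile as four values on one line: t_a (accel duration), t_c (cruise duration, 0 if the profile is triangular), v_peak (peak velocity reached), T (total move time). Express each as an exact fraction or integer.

(v_max)²/a_max = (15/2)²/3 = 75/4
3 < 75/4 so t_c = 0
v_peak = √(3·3) = √9 = 3
t_a = 3/3 = 1; t_c = 0
T = 2·1 = 2

t_a=1 t_c=0 v_peak=3 T=2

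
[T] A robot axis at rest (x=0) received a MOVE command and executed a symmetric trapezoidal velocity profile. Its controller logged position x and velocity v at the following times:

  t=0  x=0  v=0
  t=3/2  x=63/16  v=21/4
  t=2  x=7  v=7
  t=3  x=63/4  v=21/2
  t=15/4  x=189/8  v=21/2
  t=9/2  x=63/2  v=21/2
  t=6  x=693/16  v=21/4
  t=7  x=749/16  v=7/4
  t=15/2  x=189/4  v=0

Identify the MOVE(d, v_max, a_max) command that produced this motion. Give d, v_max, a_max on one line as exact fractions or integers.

d=189/4 v_max=21/2 a_max=7/2

final state: t=15/2, x=189/4, v=0 → d = 189/4
a_max = (21/4−0)/(3/2−0) = 7/2
max v = 21/2 over t∈[3,9/2] → v_max = 21/2
check: 21/2·(3+3/2) = 189/4 ✓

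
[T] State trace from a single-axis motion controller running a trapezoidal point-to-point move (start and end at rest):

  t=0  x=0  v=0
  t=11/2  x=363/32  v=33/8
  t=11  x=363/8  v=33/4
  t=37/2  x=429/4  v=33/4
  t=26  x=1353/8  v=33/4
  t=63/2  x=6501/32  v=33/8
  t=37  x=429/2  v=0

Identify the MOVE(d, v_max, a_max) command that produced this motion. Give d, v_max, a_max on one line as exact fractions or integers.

d=429/2 v_max=33/4 a_max=3/4

final state: t=37, x=429/2, v=0 → d = 429/2
a_max = (33/8−0)/(11/2−0) = 3/4
max v = 33/4 over t∈[11,26] → v_max = 33/4
check: 33/4·(11+15) = 429/2 ✓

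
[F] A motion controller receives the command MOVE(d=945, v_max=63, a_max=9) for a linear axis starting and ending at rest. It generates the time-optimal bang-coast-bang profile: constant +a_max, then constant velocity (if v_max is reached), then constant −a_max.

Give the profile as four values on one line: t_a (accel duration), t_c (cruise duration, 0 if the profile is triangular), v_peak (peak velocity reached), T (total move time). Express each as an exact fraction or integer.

t_a=7 t_c=8 v_peak=63 T=22

vₘ²/aₘ = 63²/9 = 441
945 ≥ 441 ⇒ cruise phase
t_a = 63/9 = 7; v_peak = 63
d_cruise = 945 − 441 = 504; t_c = 504/63 = 8
T = 2·7 + 8 = 22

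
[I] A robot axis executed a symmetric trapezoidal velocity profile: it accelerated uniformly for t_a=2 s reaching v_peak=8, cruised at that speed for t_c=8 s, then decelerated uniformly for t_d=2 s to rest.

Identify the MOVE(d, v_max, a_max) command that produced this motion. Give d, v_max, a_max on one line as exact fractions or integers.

a_max = 8/2 = 4
d_a = ½·8·2 = 8; d_c = 8·8 = 64
d = 2·8 + 64 = 80
t_c = 8 > 0 so v_max = 8

d=80 v_max=8 a_max=4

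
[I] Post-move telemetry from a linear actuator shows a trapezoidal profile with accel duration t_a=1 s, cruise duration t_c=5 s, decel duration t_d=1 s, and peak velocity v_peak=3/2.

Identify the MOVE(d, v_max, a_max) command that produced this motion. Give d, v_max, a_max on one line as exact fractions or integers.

a_max = (3/2)/1 = 3/2
d_a = ½·3/2·1 = 3/4; d_c = 3/2·5 = 15/2
d = 2·3/4 + 15/2 = 9
t_c = 5 > 0 ⇒ limit active, v_max = 3/2

d=9 v_max=3/2 a_max=3/2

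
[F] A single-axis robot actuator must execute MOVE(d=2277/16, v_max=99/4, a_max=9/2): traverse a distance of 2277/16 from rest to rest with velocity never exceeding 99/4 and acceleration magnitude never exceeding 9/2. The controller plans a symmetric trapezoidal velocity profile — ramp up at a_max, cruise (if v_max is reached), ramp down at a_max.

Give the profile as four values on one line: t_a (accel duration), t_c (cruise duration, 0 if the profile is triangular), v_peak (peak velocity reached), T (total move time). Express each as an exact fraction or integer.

v_max²/a_max = (99/4)²/(9/2) = 1089/8
2277/16 ≥ 1089/8 ⇒ cruise phase
t_a = (99/4)/(9/2) = 11/2; v_peak = 99/4
d_cruise = 2277/16 − 1089/8 = 99/16; t_c = (99/16)/(99/4) = 1/4
T = 2·11/2 + 1/4 = 45/4

t_a=11/2 t_c=1/4 v_peak=99/4 T=45/4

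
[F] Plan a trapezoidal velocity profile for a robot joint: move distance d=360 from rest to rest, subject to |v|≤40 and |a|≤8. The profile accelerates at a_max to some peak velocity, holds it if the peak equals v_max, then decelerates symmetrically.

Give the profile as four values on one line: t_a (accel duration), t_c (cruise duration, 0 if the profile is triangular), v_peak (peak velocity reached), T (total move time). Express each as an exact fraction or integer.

t_a=5 t_c=4 v_peak=40 T=14

v_max²/a_max = 40²/8 = 200
360 ≥ 200 ⇒ cruise phase
t_a = 40/8 = 5; v_peak = 40
d_cruise = 360 − 200 = 160; t_c = 160/40 = 4
T = 2·5 + 4 = 14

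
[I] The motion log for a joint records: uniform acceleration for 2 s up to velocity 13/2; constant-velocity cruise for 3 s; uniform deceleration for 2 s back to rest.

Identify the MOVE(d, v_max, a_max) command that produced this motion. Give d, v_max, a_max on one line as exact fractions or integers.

d=65/2 v_max=13/2 a_max=13/4

a_max = (13/2)/2 = 13/4
d_a = ½·13/2·2 = 13/2; d_c = 13/2·3 = 39/2
d = 2·13/2 + 39/2 = 65/2
t_c = 3 > 0 so v_max = 13/2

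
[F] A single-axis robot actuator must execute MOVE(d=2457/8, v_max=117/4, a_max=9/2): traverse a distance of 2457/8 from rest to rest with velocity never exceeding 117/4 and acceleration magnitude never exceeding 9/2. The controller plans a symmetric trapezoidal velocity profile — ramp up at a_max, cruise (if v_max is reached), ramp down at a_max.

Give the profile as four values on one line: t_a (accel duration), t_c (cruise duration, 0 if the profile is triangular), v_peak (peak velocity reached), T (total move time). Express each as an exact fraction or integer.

(v_max)²/a_max = (117/4)²/(9/2) = 1521/8
2457/8 ≥ 1521/8 so v_max reached
t_a = (117/4)/(9/2) = 13/2; v_peak = 117/4
d_cruise = 2457/8 − 1521/8 = 117; t_c = 117/(117/4) = 4
T = 2·13/2 + 4 = 17

t_a=13/2 t_c=4 v_peak=117/4 T=17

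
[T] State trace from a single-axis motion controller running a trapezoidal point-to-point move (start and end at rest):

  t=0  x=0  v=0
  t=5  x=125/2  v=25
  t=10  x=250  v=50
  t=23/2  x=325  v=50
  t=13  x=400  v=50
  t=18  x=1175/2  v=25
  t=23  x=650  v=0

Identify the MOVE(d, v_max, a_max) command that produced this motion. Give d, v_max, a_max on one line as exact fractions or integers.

final state: t=23, x=650, v=0 → d = 650
a_max = (25−0)/(5−0) = 5
max v = 50 over t∈[10,13] → v_max = 50
check: 50·(10+3) = 650 ✓

d=650 v_max=50 a_max=5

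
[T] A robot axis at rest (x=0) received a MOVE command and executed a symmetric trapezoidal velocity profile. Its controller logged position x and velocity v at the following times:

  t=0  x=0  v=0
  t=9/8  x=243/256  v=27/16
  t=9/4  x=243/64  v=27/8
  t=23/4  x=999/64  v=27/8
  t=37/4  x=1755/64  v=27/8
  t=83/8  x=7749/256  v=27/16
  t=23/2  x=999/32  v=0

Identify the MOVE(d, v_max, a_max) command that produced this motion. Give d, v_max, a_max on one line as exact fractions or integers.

d=999/32 v_max=27/8 a_max=3/2

final state: t=23/2, x=999/32, v=0 → d = 999/32
a_max = (27/16−0)/(9/8−0) = 3/2
max v = 27/8 over t∈[9/4,37/4] → v_max = 27/8
check: 27/8·(9/4+7) = 999/32 ✓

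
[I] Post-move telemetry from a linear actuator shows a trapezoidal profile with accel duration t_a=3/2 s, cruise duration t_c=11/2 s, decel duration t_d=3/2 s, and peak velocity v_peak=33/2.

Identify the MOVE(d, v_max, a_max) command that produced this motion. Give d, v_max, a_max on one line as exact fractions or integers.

d=231/2 v_max=33/2 a_max=11

a_max = (33/2)/(3/2) = 11
d_a = ½·33/2·3/2 = 99/8; d_c = 33/2·11/2 = 363/4
d = 2·99/8 + 363/4 = 231/2
t_c = 11/2 > 0 so v_max = 33/2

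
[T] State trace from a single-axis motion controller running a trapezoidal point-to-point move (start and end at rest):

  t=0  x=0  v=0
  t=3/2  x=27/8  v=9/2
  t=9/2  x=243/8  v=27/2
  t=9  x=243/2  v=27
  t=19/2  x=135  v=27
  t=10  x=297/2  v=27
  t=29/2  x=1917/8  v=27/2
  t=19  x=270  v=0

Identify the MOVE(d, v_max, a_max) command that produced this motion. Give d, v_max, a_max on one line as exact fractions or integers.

final state: t=19, x=270, v=0 → d = 270
a_max = (9/2−0)/(3/2−0) = 3
max v = 27 over t∈[9,10] → v_max = 27
check: 27·(9+1) = 270 ✓

d=270 v_max=27 a_max=3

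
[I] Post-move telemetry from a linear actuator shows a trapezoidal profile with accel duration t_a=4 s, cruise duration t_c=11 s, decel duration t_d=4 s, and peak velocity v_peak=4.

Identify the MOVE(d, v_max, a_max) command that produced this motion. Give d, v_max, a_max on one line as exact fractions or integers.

d=60 v_max=4 a_max=1

a_max = 4/4 = 1
d_a = ½·4·4 = 8; d_c = 4·11 = 44
d = 2·8 + 44 = 60
t_c = 11 > 0 → v_max = v_peak = 4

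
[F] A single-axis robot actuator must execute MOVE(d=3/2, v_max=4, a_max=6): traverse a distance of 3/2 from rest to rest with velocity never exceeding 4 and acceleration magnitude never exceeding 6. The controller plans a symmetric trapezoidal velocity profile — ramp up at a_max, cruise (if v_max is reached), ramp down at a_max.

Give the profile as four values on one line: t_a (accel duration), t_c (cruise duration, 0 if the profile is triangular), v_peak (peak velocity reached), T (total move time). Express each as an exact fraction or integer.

t_a=1/2 t_c=0 v_peak=3 T=1

vₘ²/aₘ = 4²/6 = 8/3
3/2 < 8/3 → triangular
v_peak = √(3/2·6) = √9 = 3
t_a = 3/6 = 1/2; t_c = 0
T = 2·1/2 = 1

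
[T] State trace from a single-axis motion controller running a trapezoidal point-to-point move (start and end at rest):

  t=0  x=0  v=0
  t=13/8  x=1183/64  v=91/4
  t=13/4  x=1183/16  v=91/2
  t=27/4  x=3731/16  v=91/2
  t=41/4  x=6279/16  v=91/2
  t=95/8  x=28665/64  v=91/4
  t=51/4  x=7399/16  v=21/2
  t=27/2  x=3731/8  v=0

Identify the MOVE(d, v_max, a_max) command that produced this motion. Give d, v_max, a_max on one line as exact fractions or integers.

d=3731/8 v_max=91/2 a_max=14

final state: t=27/2, x=3731/8, v=0 → d = 3731/8
a_max = (91/4−0)/(13/8−0) = 14
max v = 91/2 over t∈[13/4,41/4] → v_max = 91/2
check: 91/2·(13/4+7) = 3731/8 ✓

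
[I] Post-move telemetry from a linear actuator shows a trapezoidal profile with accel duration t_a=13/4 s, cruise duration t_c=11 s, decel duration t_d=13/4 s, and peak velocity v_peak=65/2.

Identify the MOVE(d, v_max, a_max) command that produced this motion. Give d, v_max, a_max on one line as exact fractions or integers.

d=3705/8 v_max=65/2 a_max=10

a_max = (65/2)/(13/4) = 10
d_a = ½·65/2·13/4 = 845/16; d_c = 65/2·11 = 715/2
d = 2·845/16 + 715/2 = 3705/8
t_c = 11 > 0 → v_max = v_peak = 65/2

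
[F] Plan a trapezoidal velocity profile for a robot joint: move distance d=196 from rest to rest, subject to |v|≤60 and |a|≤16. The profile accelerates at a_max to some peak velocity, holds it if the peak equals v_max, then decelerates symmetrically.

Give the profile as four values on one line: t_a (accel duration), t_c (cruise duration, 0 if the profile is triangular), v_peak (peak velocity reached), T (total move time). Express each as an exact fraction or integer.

(v_max)²/a_max = 60²/16 = 225
196 < 225 ⇒ no cruise
v_peak = √(196·16) = √3136 = 56
t_a = 56/16 = 7/2; t_c = 0
T = 2·7/2 = 7

t_a=7/2 t_c=0 v_peak=56 T=7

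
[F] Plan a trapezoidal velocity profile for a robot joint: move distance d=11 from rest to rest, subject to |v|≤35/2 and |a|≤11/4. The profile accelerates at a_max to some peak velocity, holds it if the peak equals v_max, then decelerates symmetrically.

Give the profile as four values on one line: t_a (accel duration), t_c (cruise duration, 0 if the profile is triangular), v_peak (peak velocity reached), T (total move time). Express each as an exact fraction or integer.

t_a=2 t_c=0 v_peak=11/2 T=4

(v_max)²/a_max = (35/2)²/(11/4) = 1225/11
11 < 1225/11 so t_c = 0
v_peak = √(11·11/4) = √(121/4) = 11/2
t_a = (11/2)/(11/4) = 2; t_c = 0
T = 2·2 = 4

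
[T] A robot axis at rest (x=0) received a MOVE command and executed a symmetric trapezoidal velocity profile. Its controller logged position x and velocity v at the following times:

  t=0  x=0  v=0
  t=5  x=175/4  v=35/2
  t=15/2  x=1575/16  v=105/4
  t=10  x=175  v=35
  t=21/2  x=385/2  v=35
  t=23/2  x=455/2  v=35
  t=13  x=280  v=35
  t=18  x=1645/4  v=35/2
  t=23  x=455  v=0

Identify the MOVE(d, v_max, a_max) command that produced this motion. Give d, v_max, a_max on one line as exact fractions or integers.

d=455 v_max=35 a_max=7/2

final state: t=23, x=455, v=0 → d = 455
a_max = (35/2−0)/(5−0) = 7/2
max v = 35 over t∈[10,13] → v_max = 35
check: 35·(10+3) = 455 ✓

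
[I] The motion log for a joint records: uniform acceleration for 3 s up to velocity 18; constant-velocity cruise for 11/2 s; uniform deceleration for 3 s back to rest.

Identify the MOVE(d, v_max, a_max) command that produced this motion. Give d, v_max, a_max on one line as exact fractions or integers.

a_max = 18/3 = 6
d_a = ½·18·3 = 27; d_c = 18·11/2 = 99
d = 2·27 + 99 = 153
t_c = 11/2 > 0 ⇒ limit active, v_max = 18

d=153 v_max=18 a_max=6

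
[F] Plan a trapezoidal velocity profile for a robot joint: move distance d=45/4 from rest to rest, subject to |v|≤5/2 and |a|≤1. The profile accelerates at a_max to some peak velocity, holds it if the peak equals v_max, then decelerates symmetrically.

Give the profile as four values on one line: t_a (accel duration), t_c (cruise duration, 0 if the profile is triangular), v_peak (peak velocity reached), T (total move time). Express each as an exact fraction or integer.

v_max²/a_max = (5/2)²/1 = 25/4
45/4 ≥ 25/4 so v_max reached
t_a = (5/2)/1 = 5/2; v_peak = 5/2
d_cruise = 45/4 − 25/4 = 5; t_c = 5/(5/2) = 2
T = 2·5/2 + 2 = 7

t_a=5/2 t_c=2 v_peak=5/2 T=7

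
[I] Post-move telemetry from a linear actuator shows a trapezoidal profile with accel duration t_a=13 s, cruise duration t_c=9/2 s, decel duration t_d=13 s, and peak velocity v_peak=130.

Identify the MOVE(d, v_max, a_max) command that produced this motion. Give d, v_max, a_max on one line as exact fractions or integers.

d=2275 v_max=130 a_max=10

a_max = 130/13 = 10
d_a = ½·130·13 = 845; d_c = 130·9/2 = 585
d = 2·845 + 585 = 2275
t_c = 9/2 > 0 → v_max = v_peak = 130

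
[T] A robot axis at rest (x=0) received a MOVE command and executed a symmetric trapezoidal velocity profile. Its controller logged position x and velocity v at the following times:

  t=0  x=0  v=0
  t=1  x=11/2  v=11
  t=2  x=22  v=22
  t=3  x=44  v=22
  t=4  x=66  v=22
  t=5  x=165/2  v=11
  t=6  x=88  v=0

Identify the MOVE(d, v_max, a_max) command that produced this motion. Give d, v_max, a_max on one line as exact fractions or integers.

d=88 v_max=22 a_max=11

final state: t=6, x=88, v=0 → d = 88
a_max = (11−0)/(1−0) = 11
max v = 22 over t∈[2,4] → v_max = 22
check: 22·(2+2) = 88 ✓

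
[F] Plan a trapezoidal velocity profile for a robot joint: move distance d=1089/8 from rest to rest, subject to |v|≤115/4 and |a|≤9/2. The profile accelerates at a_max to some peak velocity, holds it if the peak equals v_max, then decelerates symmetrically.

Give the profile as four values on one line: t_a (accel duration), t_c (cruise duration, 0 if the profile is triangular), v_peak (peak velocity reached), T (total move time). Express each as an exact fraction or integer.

v_max²/a_max = (115/4)²/(9/2) = 13225/72
1089/8 < 13225/72 ⇒ no cruise
v_peak = √(1089/8·9/2) = √(9801/16) = 99/4
t_a = (99/4)/(9/2) = 11/2; t_c = 0
T = 2·11/2 = 11

t_a=11/2 t_c=0 v_peak=99/4 T=11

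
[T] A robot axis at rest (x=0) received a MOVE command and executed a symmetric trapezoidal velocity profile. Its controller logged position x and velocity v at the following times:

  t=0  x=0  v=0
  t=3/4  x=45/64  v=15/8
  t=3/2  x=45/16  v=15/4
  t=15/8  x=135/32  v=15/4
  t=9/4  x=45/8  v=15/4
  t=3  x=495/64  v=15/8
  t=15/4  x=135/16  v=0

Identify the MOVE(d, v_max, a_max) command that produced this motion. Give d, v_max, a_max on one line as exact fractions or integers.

d=135/16 v_max=15/4 a_max=5/2

final state: t=15/4, x=135/16, v=0 → d = 135/16
a_max = (15/8−0)/(3/4−0) = 5/2
max v = 15/4 over t∈[3/2,9/4] → v_max = 15/4
check: 15/4·(3/2+3/4) = 135/16 ✓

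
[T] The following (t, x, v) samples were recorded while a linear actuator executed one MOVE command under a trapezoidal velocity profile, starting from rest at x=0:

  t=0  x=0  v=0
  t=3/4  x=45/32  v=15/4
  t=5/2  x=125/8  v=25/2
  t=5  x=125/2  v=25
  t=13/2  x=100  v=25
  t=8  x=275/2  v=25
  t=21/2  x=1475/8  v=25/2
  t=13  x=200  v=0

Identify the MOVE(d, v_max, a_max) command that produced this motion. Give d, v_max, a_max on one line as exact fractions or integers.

final state: t=13, x=200, v=0 → d = 200
a_max = (15/4−0)/(3/4−0) = 5
max v = 25 over t∈[5,8] → v_max = 25
check: 25·(5+3) = 200 ✓

d=200 v_max=25 a_max=5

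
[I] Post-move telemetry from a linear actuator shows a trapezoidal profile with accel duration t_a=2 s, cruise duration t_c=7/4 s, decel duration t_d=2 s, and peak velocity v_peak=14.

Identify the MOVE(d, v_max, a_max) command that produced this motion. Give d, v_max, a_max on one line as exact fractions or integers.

a_max = 14/2 = 7
d_a = ½·14·2 = 14; d_c = 14·7/4 = 49/2
d = 2·14 + 49/2 = 105/2
t_c = 7/4 > 0 → v_max = v_peak = 14

d=105/2 v_max=14 a_max=7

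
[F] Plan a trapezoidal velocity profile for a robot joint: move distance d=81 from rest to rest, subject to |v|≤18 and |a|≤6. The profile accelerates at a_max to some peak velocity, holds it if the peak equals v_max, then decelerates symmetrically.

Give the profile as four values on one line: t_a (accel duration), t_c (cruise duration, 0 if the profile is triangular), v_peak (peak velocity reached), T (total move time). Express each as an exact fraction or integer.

vₘ²/aₘ = 18²/6 = 54
81 ≥ 54 → trapezoidal
t_a = 18/6 = 3; v_peak = 18
d_cruise = 81 − 54 = 27; t_c = 27/18 = 3/2
T = 2·3 + 3/2 = 15/2

t_a=3 t_c=3/2 v_peak=18 T=15/2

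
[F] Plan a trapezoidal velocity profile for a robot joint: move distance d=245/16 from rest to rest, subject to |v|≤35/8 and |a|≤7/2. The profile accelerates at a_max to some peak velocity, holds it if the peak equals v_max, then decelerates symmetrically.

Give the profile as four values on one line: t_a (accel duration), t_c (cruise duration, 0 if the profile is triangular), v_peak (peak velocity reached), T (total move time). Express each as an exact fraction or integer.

v_max²/a_max = (35/8)²/(7/2) = 175/32
245/16 ≥ 175/32 so v_max reached
t_a = (35/8)/(7/2) = 5/4; v_peak = 35/8
d_cruise = 245/16 − 175/32 = 315/32; t_c = (315/32)/(35/8) = 9/4
T = 2·5/4 + 9/4 = 19/4

t_a=5/4 t_c=9/4 v_peak=35/8 T=19/4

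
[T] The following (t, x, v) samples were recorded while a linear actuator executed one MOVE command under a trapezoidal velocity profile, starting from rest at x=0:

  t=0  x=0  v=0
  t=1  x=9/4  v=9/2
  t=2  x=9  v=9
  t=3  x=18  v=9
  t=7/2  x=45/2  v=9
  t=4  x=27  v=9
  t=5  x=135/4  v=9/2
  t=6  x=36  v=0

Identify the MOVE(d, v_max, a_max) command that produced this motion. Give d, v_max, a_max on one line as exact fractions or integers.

d=36 v_max=9 a_max=9/2

final state: t=6, x=36, v=0 → d = 36
a_max = (9/2−0)/(1−0) = 9/2
max v = 9 over t∈[2,4] → v_max = 9
check: 9·(2+2) = 36 ✓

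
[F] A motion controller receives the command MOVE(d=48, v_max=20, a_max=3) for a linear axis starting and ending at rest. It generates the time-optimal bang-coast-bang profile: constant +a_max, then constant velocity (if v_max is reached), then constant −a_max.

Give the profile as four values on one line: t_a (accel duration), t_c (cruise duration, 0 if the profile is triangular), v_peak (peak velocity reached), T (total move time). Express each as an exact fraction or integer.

(v_max)²/a_max = 20²/3 = 400/3
48 < 400/3 → triangular
v_peak = √(48·3) = √144 = 12
t_a = 12/3 = 4; t_c = 0
T = 2·4 = 8

t_a=4 t_c=0 v_peak=12 T=8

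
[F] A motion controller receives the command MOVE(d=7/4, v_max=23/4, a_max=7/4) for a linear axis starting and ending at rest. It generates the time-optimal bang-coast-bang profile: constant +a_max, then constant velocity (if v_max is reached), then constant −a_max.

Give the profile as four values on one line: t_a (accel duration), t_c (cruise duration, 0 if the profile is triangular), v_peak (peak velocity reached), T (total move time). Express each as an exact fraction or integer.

t_a=1 t_c=0 v_peak=7/4 T=2

v_max²/a_max = (23/4)²/(7/4) = 529/28
7/4 < 529/28 so t_c = 0
v_peak = √(7/4·7/4) = √(49/16) = 7/4
t_a = (7/4)/(7/4) = 1; t_c = 0
T = 2·1 = 2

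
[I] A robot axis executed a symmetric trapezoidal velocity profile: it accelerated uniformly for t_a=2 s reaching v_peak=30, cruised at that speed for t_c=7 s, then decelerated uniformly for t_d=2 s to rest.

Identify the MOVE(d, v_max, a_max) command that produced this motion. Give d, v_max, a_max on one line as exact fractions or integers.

d=270 v_max=30 a_max=15

a_max = 30/2 = 15
d_a = ½·30·2 = 30; d_c = 30·7 = 210
d = 2·30 + 210 = 270
t_c = 7 > 0 so v_max = 30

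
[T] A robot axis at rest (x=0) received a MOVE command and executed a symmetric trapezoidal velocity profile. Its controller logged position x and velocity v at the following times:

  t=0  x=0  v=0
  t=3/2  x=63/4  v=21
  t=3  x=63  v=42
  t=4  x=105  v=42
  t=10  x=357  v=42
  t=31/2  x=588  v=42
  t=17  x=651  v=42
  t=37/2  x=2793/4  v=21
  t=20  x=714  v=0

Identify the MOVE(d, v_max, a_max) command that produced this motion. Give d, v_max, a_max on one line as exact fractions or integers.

final state: t=20, x=714, v=0 → d = 714
a_max = (21−0)/(3/2−0) = 14
max v = 42 over t∈[3,17] → v_max = 42
check: 42·(3+14) = 714 ✓

d=714 v_max=42 a_max=14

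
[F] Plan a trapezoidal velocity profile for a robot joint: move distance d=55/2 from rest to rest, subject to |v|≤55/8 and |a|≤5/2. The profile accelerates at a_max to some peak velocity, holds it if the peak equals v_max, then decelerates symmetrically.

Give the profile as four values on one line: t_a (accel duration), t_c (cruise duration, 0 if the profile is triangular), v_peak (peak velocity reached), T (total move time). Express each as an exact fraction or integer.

(v_max)²/a_max = (55/8)²/(5/2) = 605/32
55/2 ≥ 605/32 so v_max reached
t_a = (55/8)/(5/2) = 11/4; v_peak = 55/8
d_cruise = 55/2 − 605/32 = 275/32; t_c = (275/32)/(55/8) = 5/4
T = 2·11/4 + 5/4 = 27/4

t_a=11/4 t_c=5/4 v_peak=55/8 T=27/4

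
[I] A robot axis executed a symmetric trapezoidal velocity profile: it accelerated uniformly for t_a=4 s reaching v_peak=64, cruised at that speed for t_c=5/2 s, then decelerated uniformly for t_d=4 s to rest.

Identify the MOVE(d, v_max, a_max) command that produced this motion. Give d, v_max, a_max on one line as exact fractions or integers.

d=416 v_max=64 a_max=16

a_max = 64/4 = 16
d_a = ½·64·4 = 128; d_c = 64·5/2 = 160
d = 2·128 + 160 = 416
t_c = 5/2 > 0 so v_max = 64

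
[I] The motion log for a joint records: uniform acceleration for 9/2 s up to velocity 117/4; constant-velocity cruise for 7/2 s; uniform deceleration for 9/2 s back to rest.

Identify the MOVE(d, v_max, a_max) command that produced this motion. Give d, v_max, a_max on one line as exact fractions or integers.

a_max = (117/4)/(9/2) = 13/2
d_a = ½·117/4·9/2 = 1053/16; d_c = 117/4·7/2 = 819/8
d = 2·1053/16 + 819/8 = 234
t_c = 7/2 > 0 so v_max = 117/4

d=234 v_max=117/4 a_max=13/2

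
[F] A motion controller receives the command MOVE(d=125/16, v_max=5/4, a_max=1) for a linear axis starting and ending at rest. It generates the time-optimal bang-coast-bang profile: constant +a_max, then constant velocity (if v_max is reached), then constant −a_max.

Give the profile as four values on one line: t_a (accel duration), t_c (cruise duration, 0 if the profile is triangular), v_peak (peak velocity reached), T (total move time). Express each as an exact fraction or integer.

t_a=5/4 t_c=5 v_peak=5/4 T=15/2

vₘ²/aₘ = (5/4)²/1 = 25/16
125/16 ≥ 25/16 → trapezoidal
t_a = (5/4)/1 = 5/4; v_peak = 5/4
d_cruise = 125/16 − 25/16 = 25/4; t_c = (25/4)/(5/4) = 5
T = 2·5/4 + 5 = 15/2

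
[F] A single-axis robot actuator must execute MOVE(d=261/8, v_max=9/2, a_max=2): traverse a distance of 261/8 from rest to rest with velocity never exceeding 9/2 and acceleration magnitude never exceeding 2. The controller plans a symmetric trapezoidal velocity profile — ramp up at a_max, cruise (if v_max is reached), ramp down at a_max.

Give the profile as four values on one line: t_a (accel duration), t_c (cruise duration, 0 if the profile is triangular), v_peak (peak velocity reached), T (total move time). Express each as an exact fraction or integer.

t_a=9/4 t_c=5 v_peak=9/2 T=19/2

(v_max)²/a_max = (9/2)²/2 = 81/8
261/8 ≥ 81/8 so v_max reached
t_a = (9/2)/2 = 9/4; v_peak = 9/2
d_cruise = 261/8 − 81/8 = 45/2; t_c = (45/2)/(9/2) = 5
T = 2·9/4 + 5 = 19/2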